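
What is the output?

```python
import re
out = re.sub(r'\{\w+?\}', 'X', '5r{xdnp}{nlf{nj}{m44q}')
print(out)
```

5rX{nlfXX

Each match is replaced by 'X'.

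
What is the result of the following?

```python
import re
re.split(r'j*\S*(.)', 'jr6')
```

['', '6', '']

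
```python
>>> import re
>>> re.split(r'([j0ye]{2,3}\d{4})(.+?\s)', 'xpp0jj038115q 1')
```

['xpp', '0jj0381', '15q ', '1']

Because the pattern has a capturing group, `split` also inserts each captured text between the pieces.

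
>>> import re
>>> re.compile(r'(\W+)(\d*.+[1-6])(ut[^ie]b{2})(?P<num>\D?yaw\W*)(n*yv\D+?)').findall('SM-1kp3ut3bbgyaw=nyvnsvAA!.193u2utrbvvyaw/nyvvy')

A `+?`/`*?`/`{m,n}?` starts at its minimum and grows only as far as needed for what follows to match.
With 5 capturing groups, `findall` returns a 5-tuple per match.

[('-', '1kp3', 'ut3bb', 'gyaw=', 'nyvn')]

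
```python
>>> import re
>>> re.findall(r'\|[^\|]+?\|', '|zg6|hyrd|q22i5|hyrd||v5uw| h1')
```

['|zg6|', '|q22i5|', '|v5uw|']

Matches: at [0:5] → '|zg6|'; at [9:16] → '|q22i5|'; at [21:27] → '|v5uw|'.
No capturing groups, so `findall` returns the 3 full match strings.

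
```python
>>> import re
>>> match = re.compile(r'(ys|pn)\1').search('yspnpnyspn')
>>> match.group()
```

`\1` is not a pattern — it's the concrete string captured by group 1, re-applied verbatim.
The match spans [2:6] → 'pnpn'.

'pnpn'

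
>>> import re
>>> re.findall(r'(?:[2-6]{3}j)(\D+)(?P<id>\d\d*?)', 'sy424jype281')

[('ype', '2')]

Pattern: exactly 3 of a character in [2-6], then a literal 'j' (non-capturing group); then one or more of a non-digit (captured); then a digit, then zero or more of a digit (lazy) (captured as 'id').
Scanning left to right: at [2:10] match '424jype2', groups = ('ype', '2').
Multiple groups make `findall` return tuples — one 2-tuple for the one match.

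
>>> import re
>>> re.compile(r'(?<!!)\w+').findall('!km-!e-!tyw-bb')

['m', 'yw', 'bb']

Because the assertion is negative and zero-width, positions next to the forbidden text are skipped.
Matches: at [2:3] → 'm'; at [9:11] → 'yw'; at [12:14] → 'bb'.
Since nothing is captured, `findall` lists the 3 matched substrings directly.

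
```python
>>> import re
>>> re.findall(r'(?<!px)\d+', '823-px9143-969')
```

['823', '143', '969']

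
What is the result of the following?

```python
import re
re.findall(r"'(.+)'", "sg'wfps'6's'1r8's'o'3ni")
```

["wfps'6's'1r8's'o"]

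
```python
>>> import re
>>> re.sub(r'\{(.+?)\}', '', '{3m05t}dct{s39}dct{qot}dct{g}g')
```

'dctdctdctg'

With the lazy modifier that quantifier settles for the fewest repetitions that let the rest of the pattern succeed (the atoms after it are unaffected and can still be greedy).
Matches: at [0:7] → '{3m05t}'; at [10:15] → '{s39}'; at [18:23] → '{qot}'; at [26:29] → '{g}'.
Every occurrence is swapped for ''.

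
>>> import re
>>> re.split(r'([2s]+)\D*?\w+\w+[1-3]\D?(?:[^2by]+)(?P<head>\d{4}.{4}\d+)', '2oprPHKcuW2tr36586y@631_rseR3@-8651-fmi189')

['', '2', '6586y@631', '_r', 's', '8651-fmi189', '']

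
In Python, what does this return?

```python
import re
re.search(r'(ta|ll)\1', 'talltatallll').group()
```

'tata'

The backreference `\1` re-matches whatever the first group consumed, character for character.
The match spans [4:8] → 'tata'.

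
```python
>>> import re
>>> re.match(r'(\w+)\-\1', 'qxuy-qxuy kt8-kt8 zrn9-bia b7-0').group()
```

`match` is anchored at position 0; if the pattern doesn't fit there, it returns None.
The match spans [0:9] → 'qxuy-qxuy'.

'qxuy-qxuy'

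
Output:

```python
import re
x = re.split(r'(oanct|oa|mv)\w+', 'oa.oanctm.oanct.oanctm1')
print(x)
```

`|` is ordered: at each position the engine commits to the first alternative that works.
Matches to split on: at [3:9] → 'oanctm'; at [10:15] → 'oanct'; at [16:23] → 'oanctm1'.
The group in the pattern means `split` returns the separators' captures alongside the pieces.

['oa.', 'oanct', '.', 'oa', '.', 'oanct', '']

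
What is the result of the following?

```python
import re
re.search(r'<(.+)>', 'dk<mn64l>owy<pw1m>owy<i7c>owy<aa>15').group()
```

`re.search` tries every starting position until one works.
The match spans [2:33] → '<mn64l>owy<pw1m>owy<i7c>owy<aa>'.
Captured: group 1 = 'mn64l>owy<pw1m>owy<i7c>owy<aa'.

'<mn64l>owy<pw1m>owy<i7c>owy<aa>'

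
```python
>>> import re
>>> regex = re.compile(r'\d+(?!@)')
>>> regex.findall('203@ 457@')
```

['20', '45']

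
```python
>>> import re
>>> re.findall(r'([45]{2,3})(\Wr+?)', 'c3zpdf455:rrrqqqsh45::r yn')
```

This matches 2 to 3 of one of [45] (captured); then a non-word character, then one or more of a literal 'r' (lazy) (captured).
A `+?`/`*?`/`{m,n}?` starts at its minimum and grows only as far as needed for what follows to match.
Walking the string: at [6:11] match '455:r', groups = ('455', ':r').
`findall` packs the 2 group values into a tuple for every match.

[('455', ':r')]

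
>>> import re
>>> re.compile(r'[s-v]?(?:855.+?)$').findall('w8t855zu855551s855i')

['t855zu855551s855i']

The pattern matches optionally a character in [s-v]; then the literal '855', then one or more of any character (lazy) (non-capturing group); then anchored at the end.
Scanning left to right: at [2:19] → 't855zu855551s855i'.
No capturing groups, so `findall` returns the 1 full match string.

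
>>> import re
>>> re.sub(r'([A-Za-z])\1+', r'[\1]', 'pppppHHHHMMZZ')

`\1` has to match the exact text group 1 already captured.
Each match is replaced using the text its own group 1 captured.

'[p][H][M][Z]'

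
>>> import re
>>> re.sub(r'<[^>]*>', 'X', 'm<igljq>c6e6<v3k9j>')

Matches: at [1:8] → '<igljq>'; at [12:19] → '<v3k9j>'.
Every occurrence is swapped for 'X'.

'mXc6e6X'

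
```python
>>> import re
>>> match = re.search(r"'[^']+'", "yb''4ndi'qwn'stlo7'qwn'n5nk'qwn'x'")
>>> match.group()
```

The match spans [3:9] → "'4ndi'".

"'4ndi'"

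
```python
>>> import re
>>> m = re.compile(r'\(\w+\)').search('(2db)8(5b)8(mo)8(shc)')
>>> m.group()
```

`re.search` scans for the first position where the pattern succeeds.
The match spans [0:5] → '(2db)'.

'(2db)'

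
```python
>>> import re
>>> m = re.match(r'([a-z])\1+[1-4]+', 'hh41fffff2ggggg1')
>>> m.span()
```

With `match`, the pattern is implicitly anchored at the beginning.
The match spans [0:4] → 'hh41'.

(0, 4)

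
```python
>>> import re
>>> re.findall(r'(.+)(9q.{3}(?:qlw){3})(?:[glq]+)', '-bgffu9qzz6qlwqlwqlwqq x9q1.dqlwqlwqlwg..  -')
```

[('-bgffu9qzz6qlwqlwqlwqq x', '9q1.dqlwqlwqlw')]

With 2 capturing groups, `findall` returns a 2-tuple per match.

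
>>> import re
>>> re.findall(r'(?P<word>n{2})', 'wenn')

['nn']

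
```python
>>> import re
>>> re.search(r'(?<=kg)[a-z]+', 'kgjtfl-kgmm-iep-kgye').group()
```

'jtfl'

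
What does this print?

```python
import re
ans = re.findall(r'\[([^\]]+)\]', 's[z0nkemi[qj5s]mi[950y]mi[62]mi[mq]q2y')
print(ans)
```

Scanning left to right: at [1:15] match '[z0nkemi[qj5s]', group 1 = 'z0nkemi[qj5s'; at [17:23] match '[950y]', group 1 = '950y'; at [25:29] match '[62]', group 1 = '62'; at [31:35] match '[mq]', group 1 = 'mq'.
One capturing group, so `findall` returns just the captured substring from each match — 4 in all.

['z0nkemi[qj5s', '950y', '62', 'mq']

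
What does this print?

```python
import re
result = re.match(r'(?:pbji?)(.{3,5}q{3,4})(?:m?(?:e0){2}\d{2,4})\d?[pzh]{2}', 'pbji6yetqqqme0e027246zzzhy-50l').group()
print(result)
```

pbji6yetqqqme0e027246zz

With `match`, the pattern is implicitly anchored at the beginning.
The match spans [0:23] → 'pbji6yetqqqme0e027246zz'.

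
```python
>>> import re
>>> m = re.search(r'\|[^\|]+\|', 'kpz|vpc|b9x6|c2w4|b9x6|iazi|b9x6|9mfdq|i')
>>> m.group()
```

'|vpc|'

The match spans [3:8] → '|vpc|'.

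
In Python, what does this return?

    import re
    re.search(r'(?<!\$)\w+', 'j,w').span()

(0, 1)

`(?!…)`/`(?<!…)` only lets a position through if the neighbouring text does NOT match; no characters are consumed.
The match spans [0:1] → 'j'.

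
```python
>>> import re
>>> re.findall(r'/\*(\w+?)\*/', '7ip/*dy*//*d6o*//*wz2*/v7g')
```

Walking the string: at [3:9] match '/*dy*/', group 1 = 'dy'; at [9:16] match '/*d6o*/', group 1 = 'd6o'; at [16:23] match '/*wz2*/', group 1 = 'wz2'.
One capturing group, so `findall` returns just the captured substring from each match — 3 in all.

['dy', 'd6o', 'wz2']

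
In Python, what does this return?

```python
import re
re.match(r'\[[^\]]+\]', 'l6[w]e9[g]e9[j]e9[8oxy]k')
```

None

`re.match` won't scan ahead — the pattern has to work from the very first character.
Here position 0 doesn't satisfy it, so the call returns None.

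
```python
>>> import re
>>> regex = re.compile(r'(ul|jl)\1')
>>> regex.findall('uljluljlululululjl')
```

The backreference `\1` re-matches whatever the first group consumed, character for character.
Matches: at [8:12] match 'ulul', group 1 = 'ul'; at [12:16] match 'ulul', group 1 = 'ul'.
`findall` collects group 1 from each match (2 total).

['ul', 'ul']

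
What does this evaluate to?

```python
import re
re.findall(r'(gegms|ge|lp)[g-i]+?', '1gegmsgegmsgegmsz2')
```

['gegms', 'ge']

`|` is ordered: at each position the engine commits to the first alternative that works.
Scanning left to right: at [1:7] match 'gegmsg', group 1 = 'gegms'; at [11:14] match 'geg', group 1 = 'ge'.
With a single group, `findall` returns only what that group captured — 2 items.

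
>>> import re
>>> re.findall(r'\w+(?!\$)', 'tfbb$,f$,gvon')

['tfb', 'gvon']

`(?!…)`/`(?<!…)` only lets a position through if the neighbouring text does NOT match; no characters are consumed.
With no groups in the pattern, `findall` gives back each whole match — 2 here.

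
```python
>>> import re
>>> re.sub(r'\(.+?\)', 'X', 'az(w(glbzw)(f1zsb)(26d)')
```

Lazy quantifiers expand one character at a time until the remainder of the pattern can match.
Matches: at [2:11] → '(w(glbzw)'; at [11:18] → '(f1zsb)'; at [18:23] → '(26d)'.
`sub` substitutes 'X' at each match site.

'azXXX'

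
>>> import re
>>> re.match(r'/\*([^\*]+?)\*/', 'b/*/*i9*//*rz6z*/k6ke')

None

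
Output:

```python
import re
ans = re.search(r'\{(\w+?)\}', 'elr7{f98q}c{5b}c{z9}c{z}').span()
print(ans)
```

(4, 10)

The match spans [4:10] → '{f98q}'.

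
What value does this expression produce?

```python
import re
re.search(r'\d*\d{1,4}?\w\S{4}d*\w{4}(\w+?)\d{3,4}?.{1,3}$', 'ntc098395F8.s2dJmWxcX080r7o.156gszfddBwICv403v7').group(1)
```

'zfddBwICv'

The match spans [21:47] → '080r7o.156gszfddBwICv403v7'.
Captured: group 1 = 'zfddBwICv'.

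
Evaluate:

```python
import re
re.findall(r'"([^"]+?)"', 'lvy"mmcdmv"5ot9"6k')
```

['mmcdmv']

Because there's exactly one group, `findall` drops the full match and keeps group 1 from the one hit.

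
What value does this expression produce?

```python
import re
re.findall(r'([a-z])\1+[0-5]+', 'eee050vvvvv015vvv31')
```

A backreference is literal: `\1` must see the identical characters the first group matched.
Matches: at [0:6] match 'eee050', group 1 = 'e'; at [6:14] match 'vvvvv015', group 1 = 'v'; at [14:19] match 'vvv31', group 1 = 'v'.
With a single group, `findall` returns only what that group captured — 3 items.

['e', 'v', 'v']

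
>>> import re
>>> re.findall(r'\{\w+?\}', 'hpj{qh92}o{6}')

Matches: at [3:9] → '{qh92}'; at [10:13] → '{6}'.
`findall` yields the raw match text (2 of them) because the pattern has no groups.

['{qh92}', '{6}']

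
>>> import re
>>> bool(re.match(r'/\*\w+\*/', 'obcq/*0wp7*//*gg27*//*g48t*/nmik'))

False

`re.match` won't scan ahead — the pattern has to work from the very first character.
Here the string doesn't start with a match, so the call returns None, and `bool(None)` is False.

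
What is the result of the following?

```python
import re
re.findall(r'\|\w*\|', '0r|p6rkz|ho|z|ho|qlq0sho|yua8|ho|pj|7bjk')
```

Scanning left to right: at [2:9] → '|p6rkz|'; at [11:14] → '|z|'; at [16:25] → '|qlq0sho|'; at [29:33] → '|ho|'.
`findall` yields the raw match text (4 of them) because the pattern has no groups.

['|p6rkz|', '|z|', '|qlq0sho|', '|ho|']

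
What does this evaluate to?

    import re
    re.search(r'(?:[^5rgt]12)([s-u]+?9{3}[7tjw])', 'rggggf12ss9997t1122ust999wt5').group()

'f12ss9997'

Pattern: any character except [5rgt], then the literal '12' (non-capturing group); then one or more of a character in [s-u] (lazy), then exactly 3 of the literal '9', then one of [7tjw] (captured).
The match spans [5:14] → 'f12ss9997'.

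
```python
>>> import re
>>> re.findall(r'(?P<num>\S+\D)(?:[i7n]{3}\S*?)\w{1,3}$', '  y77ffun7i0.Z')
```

The pattern matches one or more of a non-whitespace character, then a non-digit (captured as 'num'); then exactly 3 of one of [i7n], then zero or more of a non-whitespace character (lazy) (non-capturing group); then 1 to 3 of a word character; then anchored at the end.
Walking the string: at [2:14] match 'y77ffun7i0.Z', group 1 = 'y77ffu'.
`findall` collects group 1 from the one match (1 total).

['y77ffu']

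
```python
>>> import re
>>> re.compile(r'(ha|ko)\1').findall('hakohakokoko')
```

`\1` is not a pattern — it's the concrete string captured by group 1, re-applied verbatim.
`findall` collects group 1 from the one match (1 total).

['ko']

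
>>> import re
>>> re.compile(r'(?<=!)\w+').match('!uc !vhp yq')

None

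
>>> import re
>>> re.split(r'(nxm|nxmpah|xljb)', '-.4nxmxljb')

['-.4', 'nxm', '', 'xljb', '']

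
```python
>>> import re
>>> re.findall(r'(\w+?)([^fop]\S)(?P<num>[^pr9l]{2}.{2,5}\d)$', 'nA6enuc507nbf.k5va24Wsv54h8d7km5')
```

[('k5va24Ws', 'v5', '4h8d7km5')]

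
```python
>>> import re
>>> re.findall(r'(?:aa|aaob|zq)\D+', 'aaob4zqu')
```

Walking the string: at [0:4] → 'aaob'; at [5:8] → 'zqu'.
Since nothing is captured, `findall` lists the 2 matched substrings directly.

['aaob', 'zqu']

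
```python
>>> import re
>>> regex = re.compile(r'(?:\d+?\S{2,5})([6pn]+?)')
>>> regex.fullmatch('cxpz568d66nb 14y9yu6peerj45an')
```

None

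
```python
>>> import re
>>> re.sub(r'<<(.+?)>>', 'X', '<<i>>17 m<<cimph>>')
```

With the lazy modifier that quantifier settles for the fewest repetitions that let the rest of the pattern succeed (the atoms after it are unaffected and can still be greedy).
Matches: at [0:5] → '<<i>>'; at [9:18] → '<<cimph>>'.
`sub` substitutes 'X' at each match site.

'X17 mX'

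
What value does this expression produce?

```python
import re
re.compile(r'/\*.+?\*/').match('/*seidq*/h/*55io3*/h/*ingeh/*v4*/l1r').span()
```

(0, 9)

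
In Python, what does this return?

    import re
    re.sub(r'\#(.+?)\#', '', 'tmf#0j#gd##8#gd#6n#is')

'tmfgdgdis'

With the lazy modifier that quantifier settles for the fewest repetitions that let the rest of the pattern succeed (the atoms after it are unaffected and can still be greedy).
Matches: at [3:7] → '#0j#'; at [9:13] → '##8#'; at [15:19] → '#6n#'.
Each match is replaced by ''.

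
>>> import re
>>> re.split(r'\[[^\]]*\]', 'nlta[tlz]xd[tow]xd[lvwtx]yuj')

Matches to split on: at [4:9] → '[tlz]'; at [11:16] → '[tow]'; at [18:25] → '[lvwtx]'.
The string is cut at each match, leaving 4 pieces.

['nlta', 'xd', 'xd', 'yuj']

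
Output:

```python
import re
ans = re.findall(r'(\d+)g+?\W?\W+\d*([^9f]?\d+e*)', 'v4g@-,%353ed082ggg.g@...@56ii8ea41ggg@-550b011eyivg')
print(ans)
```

[('4', '3e'), ('41', 'b011e')]

Pattern: one or more of a digit (captured); then one or more of the literal 'g' (lazy), then optionally a non-word character, then one or more of a non-word character; then zero or more of a digit; then optionally any character except [9f], then one or more of a digit, then zero or more of the literal 'e' (captured).
Walking the string: at [1:11] match '4g@-,%353e', groups = ('4', '3e'); at [32:47] match '41ggg@-550b011e', groups = ('41', 'b011e').
With 2 capturing groups, `findall` returns a 2-tuple per match.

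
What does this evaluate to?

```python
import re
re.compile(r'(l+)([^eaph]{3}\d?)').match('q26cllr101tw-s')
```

None

`re.match` only tries the pattern at the start of the string.
Here the string doesn't start with a match, so the call returns None.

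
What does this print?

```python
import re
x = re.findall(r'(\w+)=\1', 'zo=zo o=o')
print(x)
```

['zo', 'o']

`\1` is not a pattern — it's the concrete string captured by group 1, re-applied verbatim.
One capturing group, so `findall` returns just the captured substring from each match — 2 in all.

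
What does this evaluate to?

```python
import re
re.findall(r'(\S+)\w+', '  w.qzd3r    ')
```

['w.qzd3']

Pattern: one or more of a non-whitespace character (captured); then one or more of a word character.
`findall` collects group 1 from the one match (1 total).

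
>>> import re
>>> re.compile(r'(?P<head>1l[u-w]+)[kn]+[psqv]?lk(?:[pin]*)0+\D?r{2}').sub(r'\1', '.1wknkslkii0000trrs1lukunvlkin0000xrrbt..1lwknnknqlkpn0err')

The pattern matches the literal '1l', then one or more of a character in [u-w] (captured as 'head'); then one or more of one of [kn], then optionally one of [psqv], then the literal 'lk'; then zero or more of one of [pin] (non-capturing group); then one or more of a literal '0', then optionally a non-digit, then exactly 2 of a literal 'r'.
Matches: at [41:58] → '1lwknnknqlkpn0err'.
The replacement refers to a captured group, so each match is rewritten using its own captured text.

'.1wknkslkii0000trrs1lukunvlkin0000xrrbt..1lw'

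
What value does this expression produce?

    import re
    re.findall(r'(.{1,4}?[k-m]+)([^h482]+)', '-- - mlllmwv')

[('- - mlllm', 'wv')]

The pattern matches 1 to 4 of any character (lazy), then one or more of a character in [k-m] (captured); then one or more of any character except [h482] (captured).
2 groups means the one result is a tuple of 2 captured strings — 1 here.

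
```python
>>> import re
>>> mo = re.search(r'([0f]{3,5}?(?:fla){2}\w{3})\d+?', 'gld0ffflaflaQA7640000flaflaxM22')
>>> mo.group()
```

The pattern matches 3 to 5 of one of [0f] (lazy), then the literal 'fla' repeated 2 times, then exactly 3 of a word character (captured); then one or more of a digit (lazy).
Lazy quantifiers expand one character at a time until the remainder of the pattern can match.
`re.search` scans for the first position where the pattern succeeds.
The match spans [3:16] → '0ffflaflaQA76'.
Captured: group 1 = '0ffflaflaQA7'.

'0ffflaflaQA76'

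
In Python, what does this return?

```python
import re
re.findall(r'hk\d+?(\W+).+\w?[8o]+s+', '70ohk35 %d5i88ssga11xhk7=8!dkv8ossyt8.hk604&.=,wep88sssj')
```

[' %']

The pattern matches the literal 'hk', then one or more of a digit (lazy); then one or more of a non-word character (captured); then one or more of any character; then optionally a word character, then one or more of one of [8o], then one or more of a literal 's'.
Scanning left to right: at [3:55] match 'hk35 %d5i88ssga11xhk7=8!dkv8ossyt8.hk604&.=,wep88sss', group 1 = ' %'.
Because there's exactly one group, `findall` drops the full match and keeps group 1 from the one hit.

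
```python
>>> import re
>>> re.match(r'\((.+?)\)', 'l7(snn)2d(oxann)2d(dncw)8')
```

None

`match` is anchored at position 0; if the pattern doesn't fit there, it returns None.
Here the string doesn't start with a match, so the call returns None.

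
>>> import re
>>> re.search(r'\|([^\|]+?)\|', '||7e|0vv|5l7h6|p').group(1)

`search` walks the string left to right and returns the first match it finds.
The match spans [1:5] → '|7e|'.
Captured: group 1 = '7e'.

'7e'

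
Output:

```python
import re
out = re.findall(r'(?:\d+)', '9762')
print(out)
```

This matches one or more of a digit (non-capturing group).
Scanning left to right: at [0:4] → '9762'.
Since nothing is captured, `findall` lists the 1 matched substring directly.

['9762']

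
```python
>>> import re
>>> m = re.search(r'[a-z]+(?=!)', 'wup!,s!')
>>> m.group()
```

'wup'

Because the assertion is zero-width, the text it checks is not consumed and won't appear in the result.
Unlike `match`, `search` isn't anchored — it looks for the pattern anywhere in the string.
The match spans [0:3] → 'wup'.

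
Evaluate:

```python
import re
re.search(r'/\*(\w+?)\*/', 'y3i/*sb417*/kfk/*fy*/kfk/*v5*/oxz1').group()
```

'/*sb417*/'

The match spans [3:12] → '/*sb417*/'.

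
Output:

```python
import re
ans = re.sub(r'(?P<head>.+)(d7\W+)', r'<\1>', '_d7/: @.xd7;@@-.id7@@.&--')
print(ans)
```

The pattern matches one or more of any character (captured as 'head'); then the literal 'd7', then one or more of a non-word character (captured).
Each match is replaced using the text its own group 1 captured.

<_d7/: @.xd7;@@-.i>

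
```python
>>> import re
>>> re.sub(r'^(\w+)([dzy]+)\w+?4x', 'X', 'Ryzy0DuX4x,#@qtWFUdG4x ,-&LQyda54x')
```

'X,#@qtWFUdG4x ,-&LQyda54x'

This matches anchored at the start of the string; then one or more of a word character (captured); then one or more of one of [dzy] (captured); then one or more of a word character (lazy), then the literal '4x'.
Matches: at [0:10] → 'Ryzy0DuX4x'.
Each match is replaced by 'X'.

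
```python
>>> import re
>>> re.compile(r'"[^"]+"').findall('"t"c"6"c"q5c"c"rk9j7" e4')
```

['"t"', '"6"', '"q5c"', '"rk9j7"']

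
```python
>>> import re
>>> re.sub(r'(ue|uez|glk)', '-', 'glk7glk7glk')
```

Each match is replaced by '-'.

'-7-7-'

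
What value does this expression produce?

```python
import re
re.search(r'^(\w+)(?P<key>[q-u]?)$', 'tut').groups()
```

('tut', '')

The pattern matches anchored at the start of the string; then one or more of a word character (captured); then optionally a character in [q-u] (captured as 'key'); then anchored at the end.
`search` walks the string left to right and returns the first match it finds.
The match spans [0:3] → 'tut'.
Captured: group 1 = 'tut', group 2 = ''.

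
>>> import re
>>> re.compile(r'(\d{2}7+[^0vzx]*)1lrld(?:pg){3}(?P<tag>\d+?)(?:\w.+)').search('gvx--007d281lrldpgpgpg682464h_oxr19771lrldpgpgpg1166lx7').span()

(5, 55)

Pattern: exactly 2 of a digit, then one or more of a literal '7', then zero or more of any character except [0vzx] (captured); then the literal '1l', then the literal 'rld', then the literal 'pg' repeated 3 times; then one or more of a digit (lazy) (captured as 'tag'); then a word character, then one or more of any character (non-capturing group).
The match spans [5:55] → '007d281lrldpgpgpg682464h_oxr19771lrldpgpgpg1166lx7'.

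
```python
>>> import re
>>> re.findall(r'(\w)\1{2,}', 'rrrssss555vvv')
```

After group 1 captures some text, `\1` only succeeds where that same text appears again.
With a single group, `findall` returns only what that group captured — 4 items.

['r', 's', '5', 'v']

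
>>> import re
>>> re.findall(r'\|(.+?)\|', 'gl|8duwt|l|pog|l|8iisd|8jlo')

['8duwt', 'pog', '8iisd']

With the lazy modifier that quantifier settles for the fewest repetitions that let the rest of the pattern succeed (the atoms after it are unaffected and can still be greedy).
Scanning left to right: at [2:9] match '|8duwt|', group 1 = '8duwt'; at [10:15] match '|pog|', group 1 = 'pog'; at [16:23] match '|8iisd|', group 1 = '8iisd'.
Because there's exactly one group, `findall` drops the full match and keeps group 1 from each hit.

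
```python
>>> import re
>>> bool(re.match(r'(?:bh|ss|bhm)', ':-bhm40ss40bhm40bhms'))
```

False

`match` is anchored at position 0; if the pattern doesn't fit there, it returns None.
Here the pattern fails at index 0, so the call returns None, and `bool(None)` is False.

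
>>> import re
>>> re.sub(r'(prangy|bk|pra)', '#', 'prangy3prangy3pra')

Alternation isn't longest-match — the leftmost alternative that fits at this position is chosen.
`sub` substitutes '#' at each match site.

'#3#3#'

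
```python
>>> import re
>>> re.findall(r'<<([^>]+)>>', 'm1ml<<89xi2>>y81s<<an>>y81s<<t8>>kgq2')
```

['89xi2', 'an', 't8']

Matches: at [4:13] match '<<89xi2>>', group 1 = '89xi2'; at [17:23] match '<<an>>', group 1 = 'an'; at [27:33] match '<<t8>>', group 1 = 't8'.
`findall` collects group 1 from each match (3 total).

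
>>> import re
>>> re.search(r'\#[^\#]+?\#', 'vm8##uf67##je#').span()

The match spans [4:10] → '#uf67#'.

(4, 10)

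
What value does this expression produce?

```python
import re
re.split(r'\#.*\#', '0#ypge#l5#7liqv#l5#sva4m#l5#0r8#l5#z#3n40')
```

['0', '3n40']

The string is cut at each match, leaving 2 pieces.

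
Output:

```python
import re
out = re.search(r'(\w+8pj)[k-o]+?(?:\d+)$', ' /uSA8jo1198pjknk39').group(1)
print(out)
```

The match spans [2:19] → 'uSA8jo1198pjknk39'.
Captured: group 1 = 'uSA8jo1198pj'.

uSA8jo1198pj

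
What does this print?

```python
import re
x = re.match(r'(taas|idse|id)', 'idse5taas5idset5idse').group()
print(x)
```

idse

The regex engine tests alternatives in the order written; an earlier branch that matches wins even if a later one would match more.
With `match`, the pattern is implicitly anchored at the beginning.
The match spans [0:4] → 'idse'.
Captured: group 1 = 'idse'.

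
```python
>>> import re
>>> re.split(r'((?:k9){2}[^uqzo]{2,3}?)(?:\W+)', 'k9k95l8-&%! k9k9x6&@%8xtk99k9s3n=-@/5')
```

['', 'k9k95l8', '', 'k9k9x6', '8xtk99k9s3n=-@/5']

The `?` after the quantifier makes it lazy — it takes as little as possible before letting the rest of the pattern try.
Because the pattern has a capturing group, `split` also inserts each captured text between the pieces.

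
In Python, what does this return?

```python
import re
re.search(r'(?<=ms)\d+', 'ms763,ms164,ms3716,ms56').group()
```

'763'

The lookaround is zero-width — it requires the adjacent text to match without consuming it, so the asserted text isn't part of the match.
`re.search` scans for the first position where the pattern succeeds.
The match spans [2:5] → '763'.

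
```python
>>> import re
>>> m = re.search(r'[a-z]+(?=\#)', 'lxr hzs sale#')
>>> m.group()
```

'sale'

Because the assertion is zero-width, the text it checks is not consumed and won't appear in the result.
`search` walks the string left to right and returns the first match it finds.
The match spans [8:12] → 'sale'.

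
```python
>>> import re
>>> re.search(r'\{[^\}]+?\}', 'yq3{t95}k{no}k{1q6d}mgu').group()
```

Unlike `match`, `search` isn't anchored — it looks for the pattern anywhere in the string.
The match spans [3:8] → '{t95}'.

'{t95}'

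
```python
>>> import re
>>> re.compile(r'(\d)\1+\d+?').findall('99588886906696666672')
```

`\1` is not a pattern — it's the concrete string captured by group 1, re-applied verbatim.
Matches: at [0:3] match '995', group 1 = '9'; at [3:8] match '88886', group 1 = '8'; at [10:13] match '669', group 1 = '6'; at [13:19] match '666667', group 1 = '6'.
One capturing group, so `findall` returns just the captured substring from each match — 4 in all.

['9', '8', '6', '6']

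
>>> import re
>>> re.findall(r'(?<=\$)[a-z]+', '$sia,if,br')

['sia']

The `(?=…)`/`(?<=…)` assertion just peeks at neighbouring text; it doesn't advance the match position.
Since nothing is captured, `findall` lists the 1 matched substring directly.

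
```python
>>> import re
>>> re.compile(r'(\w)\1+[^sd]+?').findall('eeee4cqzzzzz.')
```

['e', 'z']

A backreference is literal: `\1` must see the identical characters the first group matched.
Scanning left to right: at [0:5] match 'eeee4', group 1 = 'e'; at [7:13] match 'zzzzz.', group 1 = 'z'.
One capturing group, so `findall` returns just the captured substring from each match — 2 in all.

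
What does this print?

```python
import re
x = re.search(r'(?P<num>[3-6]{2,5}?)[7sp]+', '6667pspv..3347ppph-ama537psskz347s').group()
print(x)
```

Pattern: 2 to 5 of a character in [3-6] (lazy) (captured as 'num'); then one or more of one of [7sp].
The match spans [0:7] → '6667psp'.

6667psp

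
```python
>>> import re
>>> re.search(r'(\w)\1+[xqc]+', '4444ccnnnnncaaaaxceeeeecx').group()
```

'4444cc'

A backreference is literal: `\1` must see the identical characters the first group matched.
`search` walks the string left to right and returns the first match it finds.
The match spans [0:6] → '4444cc'.
Captured: group 1 = '4'.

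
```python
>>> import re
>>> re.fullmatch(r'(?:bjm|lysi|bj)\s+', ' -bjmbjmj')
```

None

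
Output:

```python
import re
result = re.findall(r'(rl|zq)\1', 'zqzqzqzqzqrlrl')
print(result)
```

`\1` has to match the exact text group 1 already captured.
`findall` collects group 1 from each match (3 total).

['zq', 'zq', 'rl']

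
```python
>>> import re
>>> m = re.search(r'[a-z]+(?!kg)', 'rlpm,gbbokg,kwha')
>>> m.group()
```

The negative lookaround is zero-width — it rules out positions where the adjacent text would match, without consuming anything.
`search` walks the string left to right and returns the first match it finds.
The match spans [0:4] → 'rlpm'.

'rlpm'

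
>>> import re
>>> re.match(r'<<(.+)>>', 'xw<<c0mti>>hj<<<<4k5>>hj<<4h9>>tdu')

`re.match` only tries the pattern at the start of the string.
Here position 0 doesn't satisfy it, so the call returns None.

None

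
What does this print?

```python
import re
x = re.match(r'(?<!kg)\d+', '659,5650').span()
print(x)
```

(0, 3)

The negative lookaround is zero-width — it rules out positions where the adjacent text would match, without consuming anything.
With `match`, the pattern is implicitly anchored at the beginning.
The match spans [0:3] → '659'.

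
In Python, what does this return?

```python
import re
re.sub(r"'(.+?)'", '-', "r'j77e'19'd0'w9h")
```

'r-19-w9h'

A `+?`/`*?`/`{m,n}?` starts at its minimum and grows only as far as needed for what follows to match.
Matches: at [1:7] → "'j77e'"; at [9:13] → "'d0'".
`sub` substitutes '-' at each match site.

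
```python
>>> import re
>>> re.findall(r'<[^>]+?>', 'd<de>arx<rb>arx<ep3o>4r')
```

['<de>', '<rb>', '<ep3o>']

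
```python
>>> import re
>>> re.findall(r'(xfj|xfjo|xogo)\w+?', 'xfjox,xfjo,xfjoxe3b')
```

['xfj', 'xfj', 'xfj']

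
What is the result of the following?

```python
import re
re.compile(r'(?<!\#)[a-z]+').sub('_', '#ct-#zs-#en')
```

'#c_-#z_-#e_'

Because the assertion is negative and zero-width, positions next to the forbidden text are skipped.
Matches: at [2:3] → 't'; at [6:7] → 's'; at [10:11] → 'n'.
`sub` substitutes '_' at each match site.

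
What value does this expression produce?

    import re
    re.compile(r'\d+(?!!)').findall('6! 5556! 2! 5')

`(?!…)`/`(?<!…)` only lets a position through if the neighbouring text does NOT match; no characters are consumed.
No capturing groups, so `findall` returns the 2 full match strings.

['555', '5']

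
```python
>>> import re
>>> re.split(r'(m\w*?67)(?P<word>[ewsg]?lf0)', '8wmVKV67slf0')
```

With a capturing group present, the delimiter's captured portion is kept in the result list.

['8w', 'mVKV67', 'slf0', '']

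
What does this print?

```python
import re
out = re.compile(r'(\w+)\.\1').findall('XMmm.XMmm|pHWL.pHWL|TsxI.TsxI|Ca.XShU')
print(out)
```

['XMmm', 'pHWL', 'TsxI']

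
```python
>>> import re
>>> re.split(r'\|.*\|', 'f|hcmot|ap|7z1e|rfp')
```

['f', 'rfp']

Each match becomes a cut point; 2 segments remain.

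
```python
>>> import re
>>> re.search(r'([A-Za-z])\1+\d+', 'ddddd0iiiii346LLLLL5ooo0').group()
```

'ddddd0'

`\1` is not a pattern — it's the concrete string captured by group 1, re-applied verbatim.
Unlike `match`, `search` isn't anchored — it looks for the pattern anywhere in the string.
The match spans [0:6] → 'ddddd0'.
Captured: group 1 = 'd'.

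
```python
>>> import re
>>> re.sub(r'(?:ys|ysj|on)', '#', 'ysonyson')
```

'####'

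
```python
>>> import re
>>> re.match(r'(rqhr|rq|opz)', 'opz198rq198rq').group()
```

`re.match` only tries the pattern at the start of the string.
The match spans [0:3] → 'opz'.

'opz'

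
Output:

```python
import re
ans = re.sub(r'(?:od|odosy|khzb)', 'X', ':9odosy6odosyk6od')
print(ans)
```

Branches in `(...|...)` are attempted left-to-right; the first branch that allows the whole pattern to succeed is taken.
`sub` substitutes 'X' at each match site.

:9Xosy6Xosyk6X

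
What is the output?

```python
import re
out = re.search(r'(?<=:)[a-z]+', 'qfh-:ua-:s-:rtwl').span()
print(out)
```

The lookaround is zero-width — it requires the adjacent text to match without consuming it, so the asserted text isn't part of the match.
`re.search` tries every starting position until one works.
The match spans [5:7] → 'ua'.

(5, 7)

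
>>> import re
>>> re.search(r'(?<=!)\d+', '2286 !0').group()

'0'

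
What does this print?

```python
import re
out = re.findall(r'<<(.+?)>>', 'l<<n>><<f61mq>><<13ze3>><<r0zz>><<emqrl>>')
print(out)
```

['n', 'f61mq', '13ze3', 'r0zz', 'emqrl']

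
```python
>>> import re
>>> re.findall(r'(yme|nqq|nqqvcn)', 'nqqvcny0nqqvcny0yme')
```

Branches in `(...|...)` are attempted left-to-right; the first branch that allows the whole pattern to succeed is taken.
With a single group, `findall` returns only what that group captured — 3 items.

['nqq', 'nqq', 'yme']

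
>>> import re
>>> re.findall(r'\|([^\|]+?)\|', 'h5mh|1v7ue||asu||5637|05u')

`findall` collects group 1 from each match (3 total).

['1v7ue', 'asu', '5637']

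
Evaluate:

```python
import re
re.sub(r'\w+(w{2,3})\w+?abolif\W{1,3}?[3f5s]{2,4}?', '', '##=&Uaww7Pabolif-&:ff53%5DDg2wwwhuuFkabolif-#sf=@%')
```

'##=&53%=@%'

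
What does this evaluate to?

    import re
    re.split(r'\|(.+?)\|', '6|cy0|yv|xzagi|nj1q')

With a capturing group present, the delimiter's captured portion is kept in the result list.

['6', 'cy0', 'yv', 'xzagi', 'nj1q']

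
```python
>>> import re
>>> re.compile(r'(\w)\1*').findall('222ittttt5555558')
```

['2', 'i', 't', '5', '8']

A backreference is literal: `\1` must see the identical characters the first group matched.
Scanning left to right: at [0:3] match '222', group 1 = '2'; at [3:4] match 'i', group 1 = 'i'; at [4:9] match 'ttttt', group 1 = 't'; at [9:15] match '555555', group 1 = '5'; at [15:16] match '8', group 1 = '8'.
Because there's exactly one group, `findall` drops the full match and keeps group 1 from each hit.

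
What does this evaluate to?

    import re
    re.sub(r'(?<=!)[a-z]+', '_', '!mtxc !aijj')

The lookaround is zero-width — it requires the adjacent text to match without consuming it, so the asserted text isn't part of the match.
Matches: at [1:5] → 'mtxc'; at [7:11] → 'aijj'.
Each match is replaced by '_'.

'!_ !_'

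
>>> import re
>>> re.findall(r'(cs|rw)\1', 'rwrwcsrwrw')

['rw', 'rw']

The backreference `\1` re-matches whatever the first group consumed, character for character.
One capturing group, so `findall` returns just the captured substring from each match — 2 in all.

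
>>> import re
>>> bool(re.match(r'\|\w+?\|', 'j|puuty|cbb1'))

False

`match` is anchored at position 0; if the pattern doesn't fit there, it returns None.
Here the string doesn't start with a match, so the call returns None, and `bool(None)` is False.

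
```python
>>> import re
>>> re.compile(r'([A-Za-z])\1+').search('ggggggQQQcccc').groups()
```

The match spans [0:6] → 'gggggg'.
Captured: group 1 = 'g'.

('g',)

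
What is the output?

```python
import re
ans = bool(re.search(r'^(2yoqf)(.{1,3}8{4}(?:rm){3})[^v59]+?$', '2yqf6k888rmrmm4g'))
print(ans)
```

Pattern: anchored at the start of the string; then the literal '2yo', then the literal 'qf' (captured); then 1 to 3 of any character, then exactly 4 of the literal '8', then the literal 'rm' repeated 3 times (captured); then one or more of any character except [v59] (lazy); then anchored at the end.
`search` walks the string left to right and returns the first match it finds.
Here no position works, so the call returns None, and `bool(None)` is False.

False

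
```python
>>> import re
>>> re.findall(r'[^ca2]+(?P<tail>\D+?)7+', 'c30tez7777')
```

['z']

The pattern matches one or more of any character except [ca2]; then one or more of a non-digit (lazy) (captured as 'tail'); then one or more of a literal '7'.
Walking the string: at [1:10] match '30tez7777', group 1 = 'z'.
With a single group, `findall` returns only what that group captured — 1 item.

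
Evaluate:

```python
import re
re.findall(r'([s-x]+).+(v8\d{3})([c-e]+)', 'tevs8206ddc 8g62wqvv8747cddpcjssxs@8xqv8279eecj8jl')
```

Pattern: one or more of a character in [s-x] (captured); then one or more of any character; then the literal 'v8', then exactly 3 of a digit (captured); then one or more of a character in [c-e] (captured).
Matches: at [0:46] match 'tevs8206ddc 8g62wqvv8747cddpcjssxs@8xqv8279eec', groups = ('t', 'v8279', 'eec').
`findall` packs the 3 group values into a tuple for every match.

[('t', 'v8279', 'eec')]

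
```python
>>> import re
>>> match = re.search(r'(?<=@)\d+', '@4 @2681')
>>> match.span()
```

(1, 2)

Because the assertion is zero-width, the text it checks is not consumed and won't appear in the result.
The match spans [1:2] → '4'.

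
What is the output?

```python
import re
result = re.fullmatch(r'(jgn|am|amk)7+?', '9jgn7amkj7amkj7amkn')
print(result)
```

`fullmatch` succeeds only if the pattern covers the string from start to end.
Here the string isn't matched end-to-end, so the call returns None.

None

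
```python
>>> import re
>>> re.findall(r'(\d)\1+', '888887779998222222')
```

['8', '7', '9', '2']

`\1` is not a pattern — it's the concrete string captured by group 1, re-applied verbatim.
`findall` collects group 1 from each match (4 total).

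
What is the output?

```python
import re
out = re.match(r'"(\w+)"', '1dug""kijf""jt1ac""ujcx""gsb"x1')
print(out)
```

None

`re.match` only tries the pattern at the start of the string.
Here position 0 doesn't satisfy it, so the call returns None.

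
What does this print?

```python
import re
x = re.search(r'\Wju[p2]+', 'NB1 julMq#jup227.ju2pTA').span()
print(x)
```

(9, 15)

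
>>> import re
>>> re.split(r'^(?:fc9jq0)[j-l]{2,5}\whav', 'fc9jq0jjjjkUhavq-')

Pattern: anchored at the start of the string; then the literal 'fc9', then the literal 'jq0' (non-capturing group); then 2 to 5 of a character in [j-l], then a word character, then the literal 'hav'.
Matches to split on: at [0:15] → 'fc9jq0jjjjkUhav'.
Each match becomes a cut point; 2 segments remain.

['', 'q-']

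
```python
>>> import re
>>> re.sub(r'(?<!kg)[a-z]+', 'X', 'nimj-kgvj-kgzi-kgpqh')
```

The negative lookaround is zero-width — it rules out positions where the adjacent text would match, without consuming anything.
Matches: at [0:4] → 'nimj'; at [5:9] → 'kgvj'; at [10:14] → 'kgzi'; at [15:20] → 'kgpqh'.
Every occurrence is swapped for 'X'.

'X-X-X-X'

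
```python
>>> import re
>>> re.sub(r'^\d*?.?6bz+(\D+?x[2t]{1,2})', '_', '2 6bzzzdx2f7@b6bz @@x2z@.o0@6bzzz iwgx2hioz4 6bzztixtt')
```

'_f7@b6bz @@x2z@.o0@6bzzz iwgx2hioz4 6bzztixtt'

`sub` substitutes '_' at each match site.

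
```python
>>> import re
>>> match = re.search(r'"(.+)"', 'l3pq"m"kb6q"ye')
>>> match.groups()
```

`re.search` tries every starting position until one works.
The match spans [4:12] → '"m"kb6q"'.
Captured: group 1 = 'm"kb6q'.

('m"kb6q',)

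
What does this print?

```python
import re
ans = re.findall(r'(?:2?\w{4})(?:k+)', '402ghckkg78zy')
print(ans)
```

['2ghckk']

This matches optionally a literal '2', then exactly 4 of a word character (non-capturing group); then one or more of a literal 'k' (non-capturing group).
Scanning left to right: at [2:8] → '2ghckk'.
No capturing groups, so `findall` returns the 1 full match string.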